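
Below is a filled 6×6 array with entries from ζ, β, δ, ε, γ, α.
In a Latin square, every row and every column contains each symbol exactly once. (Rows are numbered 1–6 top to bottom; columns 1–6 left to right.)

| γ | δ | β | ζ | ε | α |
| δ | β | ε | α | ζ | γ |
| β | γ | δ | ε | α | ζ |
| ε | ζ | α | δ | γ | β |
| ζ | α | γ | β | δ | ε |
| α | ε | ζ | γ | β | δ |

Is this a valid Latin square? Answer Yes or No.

Each row is a permutation of the 6 symbols, and so is each column.

Yes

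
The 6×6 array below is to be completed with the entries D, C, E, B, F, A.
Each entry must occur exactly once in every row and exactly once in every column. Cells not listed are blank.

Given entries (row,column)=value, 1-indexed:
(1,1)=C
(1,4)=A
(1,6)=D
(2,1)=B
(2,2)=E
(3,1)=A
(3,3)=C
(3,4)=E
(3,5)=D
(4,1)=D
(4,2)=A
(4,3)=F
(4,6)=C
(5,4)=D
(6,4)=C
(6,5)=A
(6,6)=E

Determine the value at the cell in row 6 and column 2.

Row 2, column 4: row 2 has {E, B} and column 4 has {D, C, E, A}, leaving only F.
Row 2, column 5: row 2 has {E, B, F} and column 5 has {D, A}, leaving only C.
Row 2, column 6: row 2 has {C, E, B, F} and column 6 has {D, C, E}, leaving only A.
Row 2, column 3: row 2 has {C, E, B, F, A} and column 3 has {C, F}, leaving only D.
Row 4, column 4: row 4 has {D, C, F, A} and column 4 has {D, C, E, F, A}, leaving only B.
Row 4, column 5: row 4 has {D, C, B, F, A} and column 5 has {D, C, A}, leaving only E.
Row 6, column 1: row 6 has {C, E, A} and column 1 has {D, C, B, A}, leaving only F.
Row 5, column 1: row 5 has {D} and column 1 has {D, C, B, F, A}, leaving only E.
Row 6, column 3: row 6 has {C, E, F, A} and column 3 has {D, C, F}, leaving only B.
Row 6 already has {C, E, B, F, A} and column 2 already has {E, A}, so row 6, column 2 must be D.

D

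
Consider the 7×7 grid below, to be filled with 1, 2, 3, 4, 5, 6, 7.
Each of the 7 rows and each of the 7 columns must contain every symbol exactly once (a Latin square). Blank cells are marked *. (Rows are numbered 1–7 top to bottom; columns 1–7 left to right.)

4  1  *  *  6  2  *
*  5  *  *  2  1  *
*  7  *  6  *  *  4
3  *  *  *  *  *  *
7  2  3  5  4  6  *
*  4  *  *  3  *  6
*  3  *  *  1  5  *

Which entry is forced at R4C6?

4

Row 2, column 1: row 2 has {1, 2, 5} and column 1 has {3, 4, 7}, leaving only 6.
Row 3, column 5: row 3 has {4, 6, 7} and column 5 has {1, 2, 3, 4, 6}, leaving only 5.
Row 3, column 6: row 3 has {4, 5, 6, 7} and column 6 has {1, 2, 5, 6}, leaving only 3.
Row 4, column 2: row 4 has {3} and column 2 has {1, 2, 3, 4, 5, 7}, leaving only 6.
Row 4, column 5: row 4 has {3, 6} and column 5 has {1, 2, 3, 4, 5, 6}, leaving only 7.
Row 4 already has {3, 6, 7} and column 6 already has {1, 2, 3, 5, 6}, so row 4, column 6 must be 4.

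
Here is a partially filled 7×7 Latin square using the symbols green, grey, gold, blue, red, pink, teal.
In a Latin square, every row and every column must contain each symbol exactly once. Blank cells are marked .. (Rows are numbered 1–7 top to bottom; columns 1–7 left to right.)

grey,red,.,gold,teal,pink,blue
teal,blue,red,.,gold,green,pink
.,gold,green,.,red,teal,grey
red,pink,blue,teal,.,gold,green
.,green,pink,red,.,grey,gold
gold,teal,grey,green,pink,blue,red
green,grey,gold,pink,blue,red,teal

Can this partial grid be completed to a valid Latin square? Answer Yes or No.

Row 1, column 3: row 1 together with column 3 already contain {green, grey, gold, blue, red, pink, teal} — every symbol — so nothing can go there. The grid has no valid completion.

No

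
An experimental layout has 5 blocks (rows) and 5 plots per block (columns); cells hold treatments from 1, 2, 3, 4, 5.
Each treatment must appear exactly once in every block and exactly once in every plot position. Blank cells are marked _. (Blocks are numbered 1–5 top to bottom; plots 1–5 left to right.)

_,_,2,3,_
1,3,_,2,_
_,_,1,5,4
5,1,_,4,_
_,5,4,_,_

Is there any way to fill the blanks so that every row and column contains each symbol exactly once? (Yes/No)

No

Block 1, plot 1: block 1 has {2, 3} and plot 1 has {1, 5}, so it must be 4.
Now block 1, plot 2: block 1 together with plot 2 already contain {1, 2, 3, 4, 5} — every symbol — so nothing can go there. The grid has no valid completion.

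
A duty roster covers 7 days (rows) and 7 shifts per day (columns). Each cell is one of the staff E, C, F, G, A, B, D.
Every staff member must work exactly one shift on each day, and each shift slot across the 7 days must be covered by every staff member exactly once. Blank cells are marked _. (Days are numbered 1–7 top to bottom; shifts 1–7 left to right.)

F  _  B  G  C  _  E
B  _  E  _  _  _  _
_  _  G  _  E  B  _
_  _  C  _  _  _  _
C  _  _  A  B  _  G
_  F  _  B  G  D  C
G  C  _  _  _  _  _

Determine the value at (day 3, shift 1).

D

Day 1, shift 6: day 1 has {E, C, F, G, B} and shift 6 has {B, D}, leaving only A.
Day 1, shift 2: day 1 has {E, C, F, G, A, B} and shift 2 has {C, F}, leaving only D.
Day 3, shift 2: day 3 has {E, G, B} and shift 2 has {C, F, D}, leaving only A.
Day 3 already has {E, G, A, B} and shift 1 already has {C, F, G, B}, so day 3, shift 1 must be D.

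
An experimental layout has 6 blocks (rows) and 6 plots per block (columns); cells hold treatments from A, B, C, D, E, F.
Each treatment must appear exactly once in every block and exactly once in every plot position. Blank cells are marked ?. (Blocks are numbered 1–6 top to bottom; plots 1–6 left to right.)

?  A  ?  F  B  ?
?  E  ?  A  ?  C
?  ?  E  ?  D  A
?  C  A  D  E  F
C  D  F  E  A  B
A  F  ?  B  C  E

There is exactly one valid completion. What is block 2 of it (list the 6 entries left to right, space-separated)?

D E B A F C

Block 2, plot 5: block 2 has {A, C, E} and plot 5 has {A, B, C, D, E}, leaving only F.
Block 1, plot 6: block 1 has {A, B, F} and plot 6 has {A, B, C, E, F}, leaving only D.
Block 1, plot 1: block 1 has {A, B, D, F} and plot 1 has {A, C}, leaving only E.
Block 1, plot 3: block 1 has {A, B, D, E, F} and plot 3 has {A, E, F}, leaving only C.
Block 3, plot 2: block 3 has {A, D, E} and plot 2 has {A, C, D, E, F}, leaving only B.
Block 3, plot 1: block 3 has {A, B, D, E} and plot 1 has {A, C, E}, leaving only F.
Block 3, plot 4: block 3 has {A, B, D, E, F} and plot 4 has {A, B, D, E, F}, leaving only C.
Block 4, plot 1: block 4 has {A, C, D, E, F} and plot 1 has {A, C, E, F}, leaving only B.
Block 2, plot 1: block 2 has {A, C, E, F} and plot 1 has {A, B, C, E, F}, leaving only D.
Block 2, plot 3: block 2 has {A, C, D, E, F} and plot 3 has {A, C, E, F}, leaving only B.
So block 2 reads: D E B A F C.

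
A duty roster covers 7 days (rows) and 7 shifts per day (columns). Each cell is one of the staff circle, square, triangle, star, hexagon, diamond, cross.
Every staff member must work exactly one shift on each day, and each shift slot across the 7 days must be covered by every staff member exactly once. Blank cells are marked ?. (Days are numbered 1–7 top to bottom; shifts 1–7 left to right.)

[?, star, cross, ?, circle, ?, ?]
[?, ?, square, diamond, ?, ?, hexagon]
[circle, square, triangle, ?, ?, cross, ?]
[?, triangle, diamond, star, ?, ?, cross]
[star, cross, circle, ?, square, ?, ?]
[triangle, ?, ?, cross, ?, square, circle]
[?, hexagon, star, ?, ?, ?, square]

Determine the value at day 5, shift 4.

triangle

Day 2, shift 1: day 2 has {square, hexagon, diamond} and shift 1 has {circle, triangle, star}, leaving only cross.
Day 2, shift 2: day 2 has {square, hexagon, diamond, cross} and shift 2 has {square, triangle, star, hexagon, cross}, leaving only circle.
Day 3, shift 4: day 3 has {circle, square, triangle, cross} and shift 4 has {star, diamond, cross}, leaving only hexagon.
Day 5 already has {circle, square, star, cross} and shift 4 already has {star, hexagon, diamond, cross}, so day 5, shift 4 must be triangle.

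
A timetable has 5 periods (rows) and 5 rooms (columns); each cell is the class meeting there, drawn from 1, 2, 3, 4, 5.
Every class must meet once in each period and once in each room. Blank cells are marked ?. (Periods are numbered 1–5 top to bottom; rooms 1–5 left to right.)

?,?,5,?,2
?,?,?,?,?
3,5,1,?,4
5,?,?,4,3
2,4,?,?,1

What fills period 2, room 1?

1

Period 2, room 5: period 2 has {} and room 5 has {1, 2, 3, 4}, leaving only 5.
Period 3, room 4: period 3 has {1, 3, 4, 5} and room 4 has {4}, leaving only 2.
Period 4, room 3: period 4 has {3, 4, 5} and room 3 has {1, 5}, leaving only 2.
Period 4, room 2: period 4 has {2, 3, 4, 5} and room 2 has {4, 5}, leaving only 1.
Period 1, room 2: period 1 has {2, 5} and room 2 has {1, 4, 5}, leaving only 3.
Period 1, room 4: period 1 has {2, 3, 5} and room 4 has {2, 4}, leaving only 1.
Period 1, room 1: period 1 has {1, 2, 3, 5} and room 1 has {2, 3, 5}, leaving only 4.
Period 2 already has {5} and room 1 already has {2, 3, 4, 5}, so period 2, room 1 must be 1.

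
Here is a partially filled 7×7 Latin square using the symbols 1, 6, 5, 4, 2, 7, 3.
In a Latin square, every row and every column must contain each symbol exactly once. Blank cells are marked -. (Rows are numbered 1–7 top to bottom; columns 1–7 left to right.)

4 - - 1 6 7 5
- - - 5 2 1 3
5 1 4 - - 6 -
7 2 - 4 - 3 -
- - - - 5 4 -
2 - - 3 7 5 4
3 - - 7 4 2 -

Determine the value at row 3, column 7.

7

Row 1, column 2: row 1 has {1, 6, 5, 4, 7} and column 2 has {1, 2}, leaving only 3.
Row 1, column 3: row 1 has {1, 6, 5, 4, 7, 3} and column 3 has {4}, leaving only 2.
Row 2, column 1: row 2 has {1, 5, 2, 3} and column 1 has {5, 4, 2, 7, 3}, leaving only 6.
Row 2, column 3: row 2 has {1, 6, 5, 2, 3} and column 3 has {4, 2}, leaving only 7.
Row 2, column 2: row 2 has {1, 6, 5, 2, 7, 3} and column 2 has {1, 2, 3}, leaving only 4.
Row 3, column 4: row 3 has {1, 6, 5, 4} and column 4 has {1, 5, 4, 7, 3}, leaving only 2.
Row 3 already has {1, 6, 5, 4, 2} and column 7 already has {5, 4, 3}, so row 3, column 7 must be 7.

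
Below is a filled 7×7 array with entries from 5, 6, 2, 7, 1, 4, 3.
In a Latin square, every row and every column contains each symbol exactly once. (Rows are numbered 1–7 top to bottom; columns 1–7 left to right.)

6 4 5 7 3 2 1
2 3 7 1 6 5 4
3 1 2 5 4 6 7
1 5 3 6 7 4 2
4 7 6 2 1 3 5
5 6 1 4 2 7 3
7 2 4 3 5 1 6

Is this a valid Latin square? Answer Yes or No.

Each row is a permutation of the 7 symbols, and so is each column.

Yes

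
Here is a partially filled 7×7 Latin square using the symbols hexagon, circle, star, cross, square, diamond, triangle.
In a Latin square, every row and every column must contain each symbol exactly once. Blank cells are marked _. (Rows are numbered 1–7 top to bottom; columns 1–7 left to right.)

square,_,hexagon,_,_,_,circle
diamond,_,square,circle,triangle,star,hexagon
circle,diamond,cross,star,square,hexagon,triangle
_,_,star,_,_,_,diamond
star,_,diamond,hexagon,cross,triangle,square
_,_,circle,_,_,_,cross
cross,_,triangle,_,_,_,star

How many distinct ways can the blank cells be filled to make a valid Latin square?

7

Row 1, column 2: eliminating its row and column leaves {star, cross, triangle}.
Row 1, column 4: eliminating its row and column leaves {cross, diamond, triangle}.
Row 1, column 5: eliminating its row and column leaves {star, diamond}.
Row 1, column 6: eliminating its row and column leaves {cross, diamond}.
Row 2, column 2: eliminating its row and column leaves {cross}.
Row 4, column 1: eliminating its row and column leaves {hexagon, triangle}.
Row 4, column 2: eliminating its row and column leaves {hexagon, circle, cross, square, triangle}.
Row 4, column 4: eliminating its row and column leaves {cross, square, triangle}.
Row 4, column 5: eliminating its row and column leaves {hexagon, circle}.
Row 4, column 6: eliminating its row and column leaves {circle, cross, square}.
Row 5, column 2: eliminating its row and column leaves {circle}.
Row 6, column 1: eliminating its row and column leaves {hexagon, triangle}.
Row 6, column 2: eliminating its row and column leaves {hexagon, star, square, triangle}.
Row 6, column 4: eliminating its row and column leaves {square, diamond, triangle}.
Row 6, column 5: eliminating its row and column leaves {hexagon, star, diamond}.
Row 6, column 6: eliminating its row and column leaves {square, diamond}.
Row 7, column 2: eliminating its row and column leaves {hexagon, circle, square}.
Row 7, column 4: eliminating its row and column leaves {square, diamond}.
Row 7, column 5: eliminating its row and column leaves {hexagon, circle, diamond}.
Row 7, column 6: eliminating its row and column leaves {circle, square, diamond}.
Enumerating the assignments across these blanks that avoid any row or column repeat gives 7 completions.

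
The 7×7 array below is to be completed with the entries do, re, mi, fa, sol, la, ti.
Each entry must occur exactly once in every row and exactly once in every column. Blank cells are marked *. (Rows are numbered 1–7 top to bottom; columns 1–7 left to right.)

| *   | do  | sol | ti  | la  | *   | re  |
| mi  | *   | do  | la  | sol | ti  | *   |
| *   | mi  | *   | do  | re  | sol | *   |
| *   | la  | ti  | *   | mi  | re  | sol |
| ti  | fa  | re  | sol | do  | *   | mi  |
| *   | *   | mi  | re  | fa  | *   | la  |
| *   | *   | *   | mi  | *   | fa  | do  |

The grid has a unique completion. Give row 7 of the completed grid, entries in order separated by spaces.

Row 7, column 3: row 7 has {do, mi, fa} and column 3 has {do, re, mi, sol, ti}, leaving only la.
Row 7, column 5: row 7 has {do, mi, fa, la} and column 5 has {do, re, mi, fa, sol, la}, leaving only ti.
Row 1, column 1: row 1 has {do, re, sol, la, ti} and column 1 has {mi, ti}, leaving only fa.
Row 1, column 6: row 1 has {do, re, fa, sol, la, ti} and column 6 has {re, fa, sol, ti}, leaving only mi.
Row 2, column 2: row 2 has {do, mi, sol, la, ti} and column 2 has {do, mi, fa, la}, leaving only re.
Row 7, column 2: row 7 has {do, mi, fa, la, ti} and column 2 has {do, re, mi, fa, la}, leaving only sol.
Row 7, column 1: row 7 has {do, mi, fa, sol, la, ti} and column 1 has {mi, fa, ti}, leaving only re.
So row 7 reads: re sol la mi ti fa do.

re sol la mi ti fa do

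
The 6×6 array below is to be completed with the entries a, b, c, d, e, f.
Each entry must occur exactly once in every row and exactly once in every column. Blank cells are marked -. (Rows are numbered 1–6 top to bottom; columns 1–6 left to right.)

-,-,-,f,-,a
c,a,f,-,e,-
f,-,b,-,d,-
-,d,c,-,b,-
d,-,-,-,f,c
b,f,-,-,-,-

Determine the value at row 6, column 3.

Row 1, column 1: row 1 has {a, f} and column 1 has {b, c, d, f}, leaving only e.
Row 1, column 3: row 1 has {a, e, f} and column 3 has {b, c, f}, leaving only d.
Row 1, column 5: row 1 has {a, d, e, f} and column 5 has {b, d, e, f}, leaving only c.
Row 1, column 2: row 1 has {a, c, d, e, f} and column 2 has {a, d, f}, leaving only b.
Row 3, column 6: row 3 has {b, d, f} and column 6 has {a, c}, leaving only e.
Row 3, column 2: row 3 has {b, d, e, f} and column 2 has {a, b, d, f}, leaving only c.
Row 3, column 4: row 3 has {b, c, d, e, f} and column 4 has {f}, leaving only a.
Row 4, column 1: row 4 has {b, c, d} and column 1 has {b, c, d, e, f}, leaving only a.
Row 4, column 4: row 4 has {a, b, c, d} and column 4 has {a, f}, leaving only e.
Row 4, column 6: row 4 has {a, b, c, d, e} and column 6 has {a, c, e}, leaving only f.
Row 5, column 2: row 5 has {c, d, f} and column 2 has {a, b, c, d, f}, leaving only e.
Row 5, column 3: row 5 has {c, d, e, f} and column 3 has {b, c, d, f}, leaving only a.
Row 6 already has {b, f} and column 3 already has {a, b, c, d, f}, so row 6, column 3 must be e.

e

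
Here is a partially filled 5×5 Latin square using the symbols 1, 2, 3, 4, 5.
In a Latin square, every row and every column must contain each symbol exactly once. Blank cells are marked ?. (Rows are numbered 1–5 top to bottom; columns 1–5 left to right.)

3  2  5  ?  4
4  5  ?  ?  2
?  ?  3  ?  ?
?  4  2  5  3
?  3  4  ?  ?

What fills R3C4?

4

Row 1, column 4: row 1 has {2, 3, 4, 5} and column 4 has {5}, leaving only 1.
Row 2, column 3: row 2 has {2, 4, 5} and column 3 has {2, 3, 4, 5}, leaving only 1.
Row 2, column 4: row 2 has {1, 2, 4, 5} and column 4 has {1, 5}, leaving only 3.
Row 3, column 2: row 3 has {3} and column 2 has {2, 3, 4, 5}, leaving only 1.
Row 3, column 5: row 3 has {1, 3} and column 5 has {2, 3, 4}, leaving only 5.
Row 3, column 1: row 3 has {1, 3, 5} and column 1 has {3, 4}, leaving only 2.
Row 3 already has {1, 2, 3, 5} and column 4 already has {1, 3, 5}, so row 3, column 4 must be 4.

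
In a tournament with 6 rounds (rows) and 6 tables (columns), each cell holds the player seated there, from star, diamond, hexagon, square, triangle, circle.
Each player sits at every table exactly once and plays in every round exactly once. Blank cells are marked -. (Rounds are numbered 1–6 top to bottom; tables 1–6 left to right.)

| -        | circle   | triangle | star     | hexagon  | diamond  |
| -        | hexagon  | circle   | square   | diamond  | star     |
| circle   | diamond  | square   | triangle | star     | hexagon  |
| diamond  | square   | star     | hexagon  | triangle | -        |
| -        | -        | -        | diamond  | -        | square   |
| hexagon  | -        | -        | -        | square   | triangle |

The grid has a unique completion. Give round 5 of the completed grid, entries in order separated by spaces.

star triangle hexagon diamond circle square

Round 5, table 3: round 5 has {diamond, square} and table 3 has {star, square, triangle, circle}, leaving only hexagon.
Round 5, table 5: round 5 has {diamond, hexagon, square} and table 5 has {star, diamond, hexagon, square, triangle}, leaving only circle.
Round 1, table 1: round 1 has {star, diamond, hexagon, triangle, circle} and table 1 has {diamond, hexagon, circle}, leaving only square.
Round 2, table 1: round 2 has {star, diamond, hexagon, square, circle} and table 1 has {diamond, hexagon, square, circle}, leaving only triangle.
Round 5, table 1: round 5 has {diamond, hexagon, square, circle} and table 1 has {diamond, hexagon, square, triangle, circle}, leaving only star.
Round 5, table 2: round 5 has {star, diamond, hexagon, square, circle} and table 2 has {diamond, hexagon, square, circle}, leaving only triangle.
So round 5 reads: star triangle hexagon diamond circle square.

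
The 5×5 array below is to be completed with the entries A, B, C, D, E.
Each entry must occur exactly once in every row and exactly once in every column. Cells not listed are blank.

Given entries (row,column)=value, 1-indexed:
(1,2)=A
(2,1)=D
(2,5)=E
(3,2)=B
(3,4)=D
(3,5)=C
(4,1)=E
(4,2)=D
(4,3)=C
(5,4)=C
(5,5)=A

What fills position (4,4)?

Row 2, column 2: row 2 has {D, E} and column 2 has {A, B, D}, leaving only C.
Row 3, column 1: row 3 has {B, C, D} and column 1 has {D, E}, leaving only A.
Row 3, column 3: row 3 has {A, B, C, D} and column 3 has {C}, leaving only E.
Row 4, column 5: row 4 has {C, D, E} and column 5 has {A, C, E}, leaving only B.
Row 4 already has {B, C, D, E} and column 4 already has {C, D}, so row 4, column 4 must be A.

A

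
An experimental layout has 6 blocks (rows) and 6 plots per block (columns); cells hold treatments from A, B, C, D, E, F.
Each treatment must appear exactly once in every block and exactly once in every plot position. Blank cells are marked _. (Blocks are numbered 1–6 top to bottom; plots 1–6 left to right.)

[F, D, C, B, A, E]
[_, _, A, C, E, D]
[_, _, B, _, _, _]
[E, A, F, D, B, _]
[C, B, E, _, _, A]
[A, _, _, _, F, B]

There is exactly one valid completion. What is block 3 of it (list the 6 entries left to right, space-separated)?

Block 3, plot 1: block 3 has {B} and plot 1 has {A, C, E, F}, leaving only D.
Block 3, plot 5: block 3 has {B, D} and plot 5 has {A, B, E, F}, leaving only C.
Block 3, plot 6: block 3 has {B, C, D} and plot 6 has {A, B, D, E}, leaving only F.
Block 3, plot 2: block 3 has {B, C, D, F} and plot 2 has {A, B, D}, leaving only E.
Block 3, plot 4: block 3 has {B, C, D, E, F} and plot 4 has {B, C, D}, leaving only A.
So block 3 reads: D E B A C F.

D E B A C F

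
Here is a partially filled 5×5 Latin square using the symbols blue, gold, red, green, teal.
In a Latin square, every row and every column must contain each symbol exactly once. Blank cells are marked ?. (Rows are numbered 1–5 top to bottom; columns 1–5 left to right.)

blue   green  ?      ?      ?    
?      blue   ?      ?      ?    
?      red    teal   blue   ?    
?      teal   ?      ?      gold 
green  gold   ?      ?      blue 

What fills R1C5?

teal

Row 3, column 1: row 3 has {blue, red, teal} and column 1 has {blue, green}, leaving only gold.
Row 3, column 5: row 3 has {blue, gold, red, teal} and column 5 has {blue, gold}, leaving only green.
Row 4, column 1: row 4 has {gold, teal} and column 1 has {blue, gold, green}, leaving only red.
Row 2, column 1: row 2 has {blue} and column 1 has {blue, gold, red, green}, leaving only teal.
Row 2, column 5: row 2 has {blue, teal} and column 5 has {blue, gold, green}, leaving only red.
Row 1 already has {blue, green} and column 5 already has {blue, gold, red, green}, so row 1, column 5 must be teal.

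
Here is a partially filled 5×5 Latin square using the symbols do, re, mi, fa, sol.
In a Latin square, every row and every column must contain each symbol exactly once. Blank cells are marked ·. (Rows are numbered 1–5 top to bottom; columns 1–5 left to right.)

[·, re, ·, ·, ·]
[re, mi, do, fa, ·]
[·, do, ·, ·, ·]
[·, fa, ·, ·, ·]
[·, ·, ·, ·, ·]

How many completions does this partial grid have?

56

Row 1, column 1: eliminating its row and column leaves {do, mi, fa, sol}.
Row 1, column 3: eliminating its row and column leaves {mi, fa, sol}.
Row 1, column 4: eliminating its row and column leaves {do, mi, sol}.
Row 1, column 5: eliminating its row and column leaves {do, mi, fa, sol}.
Row 2, column 5: eliminating its row and column leaves {sol}.
Row 3, column 1: eliminating its row and column leaves {mi, fa, sol}.
Row 3, column 3: eliminating its row and column leaves {re, mi, fa, sol}.
Row 3, column 4: eliminating its row and column leaves {re, mi, sol}.
Row 3, column 5: eliminating its row and column leaves {re, mi, fa, sol}.
Row 4, column 1: eliminating its row and column leaves {do, mi, sol}.
Row 4, column 3: eliminating its row and column leaves {re, mi, sol}.
Row 4, column 4: eliminating its row and column leaves {do, re, mi, sol}.
Row 4, column 5: eliminating its row and column leaves {do, re, mi, sol}.
Row 5, column 1: eliminating its row and column leaves {do, mi, fa, sol}.
Row 5, column 2: eliminating its row and column leaves {sol}.
Row 5, column 3: eliminating its row and column leaves {re, mi, fa, sol}.
Row 5, column 4: eliminating its row and column leaves {do, re, mi, sol}.
Row 5, column 5: eliminating its row and column leaves {do, re, mi, fa, sol}.
Enumerating the assignments across these blanks that avoid any row or column repeat gives 56 completions.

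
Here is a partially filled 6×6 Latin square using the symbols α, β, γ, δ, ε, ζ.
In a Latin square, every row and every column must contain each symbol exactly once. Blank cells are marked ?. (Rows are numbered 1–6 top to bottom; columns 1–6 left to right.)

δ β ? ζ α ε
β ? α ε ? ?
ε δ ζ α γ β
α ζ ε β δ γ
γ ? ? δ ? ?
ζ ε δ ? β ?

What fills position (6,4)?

Row 6 already has {β, δ, ε, ζ} and column 4 already has {α, β, δ, ε, ζ}, so row 6, column 4 must be γ.

γ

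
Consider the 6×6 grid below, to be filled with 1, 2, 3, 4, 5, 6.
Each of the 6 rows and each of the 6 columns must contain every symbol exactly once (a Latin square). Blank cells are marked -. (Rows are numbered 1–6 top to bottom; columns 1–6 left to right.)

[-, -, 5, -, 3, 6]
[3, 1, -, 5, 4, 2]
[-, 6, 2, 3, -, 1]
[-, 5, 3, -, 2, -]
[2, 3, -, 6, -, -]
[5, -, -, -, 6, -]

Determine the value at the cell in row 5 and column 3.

4

Row 2, column 3: row 2 has {1, 2, 3, 4, 5} and column 3 has {2, 3, 5}, leaving only 6.
Row 3, column 1: row 3 has {1, 2, 3, 6} and column 1 has {2, 3, 5}, leaving only 4.
Row 1, column 1: row 1 has {3, 5, 6} and column 1 has {2, 3, 4, 5}, leaving only 1.
Row 3, column 5: row 3 has {1, 2, 3, 4, 6} and column 5 has {2, 3, 4, 6}, leaving only 5.
Row 4, column 1: row 4 has {2, 3, 5} and column 1 has {1, 2, 3, 4, 5}, leaving only 6.
Row 4, column 6: row 4 has {2, 3, 5, 6} and column 6 has {1, 2, 6}, leaving only 4.
Row 4, column 4: row 4 has {2, 3, 4, 5, 6} and column 4 has {3, 5, 6}, leaving only 1.
Row 5, column 5: row 5 has {2, 3, 6} and column 5 has {2, 3, 4, 5, 6}, leaving only 1.
Row 5 already has {1, 2, 3, 6} and column 3 already has {2, 3, 5, 6}, so row 5, column 3 must be 4.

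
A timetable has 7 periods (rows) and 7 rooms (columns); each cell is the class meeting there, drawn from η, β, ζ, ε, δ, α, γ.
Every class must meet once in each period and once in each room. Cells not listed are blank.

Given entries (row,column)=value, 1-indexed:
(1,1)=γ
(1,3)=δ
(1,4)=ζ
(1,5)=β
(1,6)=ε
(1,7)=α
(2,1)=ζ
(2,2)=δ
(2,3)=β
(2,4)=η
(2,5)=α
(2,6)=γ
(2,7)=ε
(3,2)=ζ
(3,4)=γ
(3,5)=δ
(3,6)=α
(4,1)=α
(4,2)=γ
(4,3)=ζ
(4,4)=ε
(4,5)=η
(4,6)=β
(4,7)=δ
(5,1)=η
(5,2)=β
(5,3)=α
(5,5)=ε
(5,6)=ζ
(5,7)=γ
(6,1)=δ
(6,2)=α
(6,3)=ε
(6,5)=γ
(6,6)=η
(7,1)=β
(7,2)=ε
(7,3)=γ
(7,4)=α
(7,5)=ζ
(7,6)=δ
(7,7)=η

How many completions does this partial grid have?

1

Period 1, room 2: eliminating its period and room leaves {η}.
Period 3, room 1: eliminating its period and room leaves {ε}.
Period 3, room 3: eliminating its period and room leaves {η}.
Period 3, room 7: eliminating its period and room leaves {β}.
Period 5, room 4: eliminating its period and room leaves {δ}.
Period 6, room 4: eliminating its period and room leaves {β}.
Period 6, room 7: eliminating its period and room leaves {β, ζ}.
Only one assignment across all blanks avoids any period or room repeat, giving 1 completion.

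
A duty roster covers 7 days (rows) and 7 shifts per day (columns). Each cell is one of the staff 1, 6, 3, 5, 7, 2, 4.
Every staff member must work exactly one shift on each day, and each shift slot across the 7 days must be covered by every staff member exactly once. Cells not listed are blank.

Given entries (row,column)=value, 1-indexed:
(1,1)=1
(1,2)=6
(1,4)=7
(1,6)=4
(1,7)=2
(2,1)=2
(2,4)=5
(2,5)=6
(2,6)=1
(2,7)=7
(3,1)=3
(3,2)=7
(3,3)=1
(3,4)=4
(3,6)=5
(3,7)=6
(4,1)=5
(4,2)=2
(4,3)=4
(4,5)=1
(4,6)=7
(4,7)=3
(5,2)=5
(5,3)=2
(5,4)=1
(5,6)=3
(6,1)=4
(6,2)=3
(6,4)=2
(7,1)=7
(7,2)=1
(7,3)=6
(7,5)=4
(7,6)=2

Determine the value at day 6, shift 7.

Day 2, shift 2: day 2 has {1, 6, 5, 7, 2} and shift 2 has {1, 6, 3, 5, 7, 2}, leaving only 4.
Day 2, shift 3: day 2 has {1, 6, 5, 7, 2, 4} and shift 3 has {1, 6, 2, 4}, leaving only 3.
Day 1, shift 3: day 1 has {1, 6, 7, 2, 4} and shift 3 has {1, 6, 3, 2, 4}, leaving only 5.
Day 1, shift 5: day 1 has {1, 6, 5, 7, 2, 4} and shift 5 has {1, 6, 4}, leaving only 3.
Day 3, shift 5: day 3 has {1, 6, 3, 5, 7, 4} and shift 5 has {1, 6, 3, 4}, leaving only 2.
Day 4, shift 4: day 4 has {1, 3, 5, 7, 2, 4} and shift 4 has {1, 5, 7, 2, 4}, leaving only 6.
Day 5, shift 1: day 5 has {1, 3, 5, 2} and shift 1 has {1, 3, 5, 7, 2, 4}, leaving only 6.
Day 5, shift 5: day 5 has {1, 6, 3, 5, 2} and shift 5 has {1, 6, 3, 2, 4}, leaving only 7.
Day 5, shift 7: day 5 has {1, 6, 3, 5, 7, 2} and shift 7 has {6, 3, 7, 2}, leaving only 4.
Day 6, shift 3: day 6 has {3, 2, 4} and shift 3 has {1, 6, 3, 5, 2, 4}, leaving only 7.
Day 6, shift 5: day 6 has {3, 7, 2, 4} and shift 5 has {1, 6, 3, 7, 2, 4}, leaving only 5.
Day 6 already has {3, 5, 7, 2, 4} and shift 7 already has {6, 3, 7, 2, 4}, so day 6, shift 7 must be 1.

1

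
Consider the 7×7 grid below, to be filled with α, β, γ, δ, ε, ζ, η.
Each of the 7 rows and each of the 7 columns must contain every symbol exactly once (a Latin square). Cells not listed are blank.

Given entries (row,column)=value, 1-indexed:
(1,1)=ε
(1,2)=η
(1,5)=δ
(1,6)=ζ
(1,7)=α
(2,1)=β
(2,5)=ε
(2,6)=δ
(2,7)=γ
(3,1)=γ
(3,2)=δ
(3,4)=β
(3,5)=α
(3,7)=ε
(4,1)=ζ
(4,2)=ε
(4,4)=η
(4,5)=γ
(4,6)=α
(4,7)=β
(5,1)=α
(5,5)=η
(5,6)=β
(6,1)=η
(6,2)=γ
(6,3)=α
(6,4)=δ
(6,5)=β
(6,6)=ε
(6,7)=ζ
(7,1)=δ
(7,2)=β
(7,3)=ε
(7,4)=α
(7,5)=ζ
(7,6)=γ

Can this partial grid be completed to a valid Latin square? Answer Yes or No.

Yes

No row or column among the givens repeats a symbol, and propagating forced cells runs into no contradiction.
One valid completion exists (for instance, ε η β γ δ ζ α / β α η ζ ε δ γ / γ δ ζ β α η ε / ζ ε δ η γ α β / α ζ γ ε η β δ / η γ α δ β ε ζ / δ β ε α ζ γ η).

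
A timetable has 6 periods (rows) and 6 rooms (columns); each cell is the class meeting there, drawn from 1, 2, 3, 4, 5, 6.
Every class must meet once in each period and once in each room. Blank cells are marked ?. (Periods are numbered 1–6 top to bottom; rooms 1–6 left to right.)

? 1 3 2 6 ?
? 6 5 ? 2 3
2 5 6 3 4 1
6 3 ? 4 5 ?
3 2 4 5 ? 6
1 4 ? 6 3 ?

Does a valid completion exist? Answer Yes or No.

No period or room among the givens repeats a symbol, and propagating forced cells runs into no contradiction.
One valid completion exists (for instance, 5 1 3 2 6 4 / 4 6 5 1 2 3 / 2 5 6 3 4 1 / 6 3 1 4 5 2 / 3 2 4 5 1 6 / 1 4 2 6 3 5).

Yes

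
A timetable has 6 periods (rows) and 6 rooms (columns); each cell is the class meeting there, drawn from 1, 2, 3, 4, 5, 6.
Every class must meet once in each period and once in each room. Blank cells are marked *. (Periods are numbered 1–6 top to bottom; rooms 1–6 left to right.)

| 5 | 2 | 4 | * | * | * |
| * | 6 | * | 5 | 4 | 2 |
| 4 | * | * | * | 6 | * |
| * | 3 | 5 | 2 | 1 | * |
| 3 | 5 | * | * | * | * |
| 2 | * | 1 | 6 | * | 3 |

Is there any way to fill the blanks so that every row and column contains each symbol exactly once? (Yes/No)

Yes

No period or room among the givens repeats a symbol, and propagating forced cells runs into no contradiction.
One valid completion exists (for instance, 5 2 4 1 3 6 / 1 6 3 5 4 2 / 4 1 2 3 6 5 / 6 3 5 2 1 4 / 3 5 6 4 2 1 / 2 4 1 6 5 3).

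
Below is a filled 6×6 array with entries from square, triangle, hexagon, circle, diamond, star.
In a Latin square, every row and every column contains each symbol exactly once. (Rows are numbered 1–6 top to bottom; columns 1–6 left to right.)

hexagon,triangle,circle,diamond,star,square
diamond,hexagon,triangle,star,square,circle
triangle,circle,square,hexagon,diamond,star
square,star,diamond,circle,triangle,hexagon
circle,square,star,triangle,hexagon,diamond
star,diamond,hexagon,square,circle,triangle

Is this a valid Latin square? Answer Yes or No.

Yes

Each row is a permutation of the 6 symbols, and so is each column.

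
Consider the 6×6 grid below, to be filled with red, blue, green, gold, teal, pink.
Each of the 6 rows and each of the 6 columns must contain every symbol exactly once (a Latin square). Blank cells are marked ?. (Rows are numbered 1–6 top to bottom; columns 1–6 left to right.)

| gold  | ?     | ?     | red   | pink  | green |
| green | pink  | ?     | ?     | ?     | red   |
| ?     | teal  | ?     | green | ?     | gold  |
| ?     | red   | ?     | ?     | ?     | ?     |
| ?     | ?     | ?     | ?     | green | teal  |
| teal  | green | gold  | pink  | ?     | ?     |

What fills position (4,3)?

Row 1, column 2: row 1 has {red, green, gold, pink} and column 2 has {red, green, teal, pink}, leaving only blue.
Row 1, column 3: row 1 has {red, blue, green, gold, pink} and column 3 has {gold}, leaving only teal.
Row 2, column 3: row 2 has {red, green, pink} and column 3 has {gold, teal}, leaving only blue.
Row 5, column 2: row 5 has {green, teal} and column 2 has {red, blue, green, teal, pink}, leaving only gold.
Row 5, column 4: row 5 has {green, gold, teal} and column 4 has {red, green, pink}, leaving only blue.
Row 6, column 6: row 6 has {green, gold, teal, pink} and column 6 has {red, green, gold, teal}, leaving only blue.
Row 4, column 6: row 4 has {red} and column 6 has {red, blue, green, gold, teal}, leaving only pink.
Row 4 already has {red, pink} and column 3 already has {blue, gold, teal}, so row 4, column 3 must be green.

green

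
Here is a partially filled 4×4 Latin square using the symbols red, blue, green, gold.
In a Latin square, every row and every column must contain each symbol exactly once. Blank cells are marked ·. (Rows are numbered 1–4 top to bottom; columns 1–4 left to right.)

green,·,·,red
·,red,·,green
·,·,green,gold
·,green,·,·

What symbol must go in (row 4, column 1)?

Row 3, column 2: row 3 has {green, gold} and column 2 has {red, green}, leaving only blue.
Row 1, column 2: row 1 has {red, green} and column 2 has {red, blue, green}, leaving only gold.
Row 1, column 3: row 1 has {red, green, gold} and column 3 has {green}, leaving only blue.
Row 2, column 3: row 2 has {red, green} and column 3 has {blue, green}, leaving only gold.
Row 2, column 1: row 2 has {red, green, gold} and column 1 has {green}, leaving only blue.
Row 3, column 1: row 3 has {blue, green, gold} and column 1 has {blue, green}, leaving only red.
Row 4 already has {green} and column 1 already has {red, blue, green}, so row 4, column 1 must be gold.

gold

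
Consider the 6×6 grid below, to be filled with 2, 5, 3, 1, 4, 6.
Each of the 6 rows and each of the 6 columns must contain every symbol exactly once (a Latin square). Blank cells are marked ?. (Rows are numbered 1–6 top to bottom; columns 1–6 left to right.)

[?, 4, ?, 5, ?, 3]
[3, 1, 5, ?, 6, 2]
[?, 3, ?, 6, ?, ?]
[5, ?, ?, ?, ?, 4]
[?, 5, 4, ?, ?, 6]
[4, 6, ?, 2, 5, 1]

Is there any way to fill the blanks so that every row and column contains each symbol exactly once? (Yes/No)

Yes

No row or column among the givens repeats a symbol, and propagating forced cells runs into no contradiction.
One valid completion exists (for instance, 6 4 2 5 1 3 / 3 1 5 4 6 2 / 2 3 1 6 4 5 / 5 2 6 1 3 4 / 1 5 4 3 2 6 / 4 6 3 2 5 1).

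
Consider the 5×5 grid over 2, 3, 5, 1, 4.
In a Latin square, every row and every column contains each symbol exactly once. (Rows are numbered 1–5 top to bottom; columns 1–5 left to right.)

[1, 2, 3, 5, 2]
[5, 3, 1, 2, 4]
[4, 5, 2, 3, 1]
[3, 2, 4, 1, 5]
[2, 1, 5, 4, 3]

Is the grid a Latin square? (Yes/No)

No

Row 1 contains 2 twice (at columns 2 and 5), so it is not a permutation.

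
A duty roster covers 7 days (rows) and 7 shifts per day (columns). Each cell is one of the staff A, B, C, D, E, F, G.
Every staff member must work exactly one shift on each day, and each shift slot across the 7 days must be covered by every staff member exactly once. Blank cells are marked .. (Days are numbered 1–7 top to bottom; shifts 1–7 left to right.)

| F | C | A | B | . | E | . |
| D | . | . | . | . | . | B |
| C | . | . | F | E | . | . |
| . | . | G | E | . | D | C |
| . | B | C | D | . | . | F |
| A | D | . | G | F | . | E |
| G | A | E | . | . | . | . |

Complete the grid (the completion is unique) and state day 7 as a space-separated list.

G A E C B F D

Day 7, shift 4: day 7 has {A, E, G} and shift 4 has {B, D, E, F, G}, leaving only C.
Day 7, shift 7: day 7 has {A, C, E, G} and shift 7 has {B, C, E, F}, leaving only D.
Day 7, shift 5: day 7 has {A, C, D, E, G} and shift 5 has {E, F}, leaving only B.
Day 7, shift 6: day 7 has {A, B, C, D, E, G} and shift 6 has {D, E}, leaving only F.
So day 7 reads: G A E C B F D.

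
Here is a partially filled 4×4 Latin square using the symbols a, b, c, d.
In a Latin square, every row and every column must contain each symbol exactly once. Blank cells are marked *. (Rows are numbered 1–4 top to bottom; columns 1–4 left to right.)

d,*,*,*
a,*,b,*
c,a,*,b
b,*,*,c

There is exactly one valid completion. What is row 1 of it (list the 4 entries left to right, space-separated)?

Row 1, column 4: row 1 has {d} and column 4 has {b, c}, leaving only a.
Row 1, column 3: row 1 has {a, d} and column 3 has {b}, leaving only c.
Row 1, column 2: row 1 has {a, c, d} and column 2 has {a}, leaving only b.
So row 1 reads: d b c a.

d b c a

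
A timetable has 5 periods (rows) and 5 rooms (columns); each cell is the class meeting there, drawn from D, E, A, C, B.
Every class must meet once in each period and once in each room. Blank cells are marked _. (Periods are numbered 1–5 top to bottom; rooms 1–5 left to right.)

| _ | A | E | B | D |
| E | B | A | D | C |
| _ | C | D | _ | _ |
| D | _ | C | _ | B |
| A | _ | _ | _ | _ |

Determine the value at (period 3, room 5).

Period 1, room 1: period 1 has {D, E, A, B} and room 1 has {D, E, A}, leaving only C.
Period 3, room 1: period 3 has {D, C} and room 1 has {D, E, A, C}, leaving only B.
Period 4, room 2: period 4 has {D, C, B} and room 2 has {A, C, B}, leaving only E.
Period 4, room 4: period 4 has {D, E, C, B} and room 4 has {D, B}, leaving only A.
Period 3, room 4: period 3 has {D, C, B} and room 4 has {D, A, B}, leaving only E.
Period 3 already has {D, E, C, B} and room 5 already has {D, C, B}, so period 3, room 5 must be A.

A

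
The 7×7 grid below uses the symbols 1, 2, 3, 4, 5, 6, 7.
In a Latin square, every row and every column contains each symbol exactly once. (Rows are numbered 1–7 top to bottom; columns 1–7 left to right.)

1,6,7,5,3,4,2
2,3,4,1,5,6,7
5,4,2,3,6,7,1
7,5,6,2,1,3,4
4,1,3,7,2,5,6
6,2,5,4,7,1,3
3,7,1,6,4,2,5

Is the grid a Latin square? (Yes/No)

Each row is a permutation of the 7 symbols, and so is each column.

Yes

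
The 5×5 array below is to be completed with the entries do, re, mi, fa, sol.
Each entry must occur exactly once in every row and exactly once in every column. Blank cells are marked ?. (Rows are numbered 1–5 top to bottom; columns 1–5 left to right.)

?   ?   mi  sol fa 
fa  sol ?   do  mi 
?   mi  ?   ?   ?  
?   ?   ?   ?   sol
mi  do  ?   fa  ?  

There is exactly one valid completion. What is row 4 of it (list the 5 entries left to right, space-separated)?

Row 1, column 2: row 1 has {mi, fa, sol} and column 2 has {do, mi, sol}, leaving only re.
Row 4, column 2: row 4 has {sol} and column 2 has {do, re, mi, sol}, leaving only fa.
Row 1, column 1: row 1 has {re, mi, fa, sol} and column 1 has {mi, fa}, leaving only do.
Row 4, column 1: row 4 has {fa, sol} and column 1 has {do, mi, fa}, leaving only re.
Row 4, column 3: row 4 has {re, fa, sol} and column 3 has {mi}, leaving only do.
Row 4, column 4: row 4 has {do, re, fa, sol} and column 4 has {do, fa, sol}, leaving only mi.
So row 4 reads: re fa do mi sol.

re fa do mi sol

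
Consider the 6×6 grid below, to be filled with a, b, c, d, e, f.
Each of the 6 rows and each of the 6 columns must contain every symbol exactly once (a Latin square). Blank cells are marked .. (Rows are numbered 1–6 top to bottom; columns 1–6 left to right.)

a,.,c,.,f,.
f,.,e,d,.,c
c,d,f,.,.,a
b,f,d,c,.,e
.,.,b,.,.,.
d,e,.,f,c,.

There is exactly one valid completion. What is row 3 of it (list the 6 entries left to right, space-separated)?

Row 1, column 2: row 1 has {a, c, f} and column 2 has {d, e, f}, leaving only b.
Row 1, column 4: row 1 has {a, b, c, f} and column 4 has {c, d, f}, leaving only e.
Row 3, column 4: row 3 has {a, c, d, f} and column 4 has {c, d, e, f}, leaving only b.
Row 3, column 5: row 3 has {a, b, c, d, f} and column 5 has {c, f}, leaving only e.
So row 3 reads: c d f b e a.

c d f b e a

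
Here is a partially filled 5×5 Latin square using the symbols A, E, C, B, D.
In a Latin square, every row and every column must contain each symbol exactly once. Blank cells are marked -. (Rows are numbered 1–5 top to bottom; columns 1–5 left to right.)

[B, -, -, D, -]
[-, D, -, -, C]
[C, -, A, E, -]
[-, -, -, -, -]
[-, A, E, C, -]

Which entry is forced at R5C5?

B

Row 1, column 3: row 1 has {B, D} and column 3 has {A, E}, leaving only C.
Row 1, column 2: row 1 has {C, B, D} and column 2 has {A, D}, leaving only E.
Row 1, column 5: row 1 has {E, C, B, D} and column 5 has {C}, leaving only A.
Row 2, column 3: row 2 has {C, D} and column 3 has {A, E, C}, leaving only B.
Row 2, column 4: row 2 has {C, B, D} and column 4 has {E, C, D}, leaving only A.
Row 2, column 1: row 2 has {A, C, B, D} and column 1 has {C, B}, leaving only E.
Row 3, column 2: row 3 has {A, E, C} and column 2 has {A, E, D}, leaving only B.
Row 3, column 5: row 3 has {A, E, C, B} and column 5 has {A, C}, leaving only D.
Row 5 already has {A, E, C} and column 5 already has {A, C, D}, so row 5, column 5 must be B.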